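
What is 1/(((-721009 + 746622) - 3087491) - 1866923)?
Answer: -1/4928801 ≈ -2.0289e-7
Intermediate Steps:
1/(((-721009 + 746622) - 3087491) - 1866923) = 1/((25613 - 3087491) - 1866923) = 1/(-3061878 - 1866923) = 1/(-4928801) = -1/4928801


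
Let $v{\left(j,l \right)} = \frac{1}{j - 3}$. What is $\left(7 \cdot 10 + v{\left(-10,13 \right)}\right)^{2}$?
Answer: $\frac{826281}{169} \approx 4889.2$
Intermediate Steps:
$v{\left(j,l \right)} = \frac{1}{-3 + j}$
$\left(7 \cdot 10 + v{\left(-10,13 \right)}\right)^{2} = \left(7 \cdot 10 + \frac{1}{-3 - 10}\right)^{2} = \left(70 + \frac{1}{-13}\right)^{2} = \left(70 - \frac{1}{13}\right)^{2} = \left(\frac{909}{13}\right)^{2} = \frac{826281}{169}$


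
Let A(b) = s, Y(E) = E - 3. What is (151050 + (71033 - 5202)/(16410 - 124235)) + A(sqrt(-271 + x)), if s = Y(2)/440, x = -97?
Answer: 1433247215307/9488600 ≈ 1.5105e+5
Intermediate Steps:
Y(E) = -3 + E
s = -1/440 (s = (-3 + 2)/440 = -1*1/440 = -1/440 ≈ -0.0022727)
A(b) = -1/440
(151050 + (71033 - 5202)/(16410 - 124235)) + A(sqrt(-271 + x)) = (151050 + (71033 - 5202)/(16410 - 124235)) - 1/440 = (151050 + 65831/(-107825)) - 1/440 = (151050 + 65831*(-1/107825)) - 1/440 = (151050 - 65831/107825) - 1/440 = 16286900419/107825 - 1/440 = 1433247215307/9488600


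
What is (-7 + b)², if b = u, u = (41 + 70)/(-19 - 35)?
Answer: 26569/324 ≈ 82.003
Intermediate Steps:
u = -37/18 (u = 111/(-54) = 111*(-1/54) = -37/18 ≈ -2.0556)
b = -37/18 ≈ -2.0556
(-7 + b)² = (-7 - 37/18)² = (-163/18)² = 26569/324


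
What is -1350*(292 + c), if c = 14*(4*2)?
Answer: -545400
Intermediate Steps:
c = 112 (c = 14*8 = 112)
-1350*(292 + c) = -1350*(292 + 112) = -1350*404 = -545400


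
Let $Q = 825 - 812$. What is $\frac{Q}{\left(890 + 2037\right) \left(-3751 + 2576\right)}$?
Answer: $- \frac{13}{3439225} \approx -3.7799 \cdot 10^{-6}$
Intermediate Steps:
$Q = 13$ ($Q = 825 - 812 = 13$)
$\frac{Q}{\left(890 + 2037\right) \left(-3751 + 2576\right)} = \frac{13}{\left(890 + 2037\right) \left(-3751 + 2576\right)} = \frac{13}{2927 \left(-1175\right)} = \frac{13}{-3439225} = 13 \left(- \frac{1}{3439225}\right) = - \frac{13}{3439225}$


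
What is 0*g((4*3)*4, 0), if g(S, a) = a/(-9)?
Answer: 0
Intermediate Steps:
g(S, a) = -a/9 (g(S, a) = a*(-1/9) = -a/9)
0*g((4*3)*4, 0) = 0*(-1/9*0) = 0*0 = 0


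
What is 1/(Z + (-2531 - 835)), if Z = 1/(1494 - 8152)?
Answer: -6658/22410829 ≈ -0.00029709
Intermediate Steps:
Z = -1/6658 (Z = 1/(-6658) = -1/6658 ≈ -0.00015020)
1/(Z + (-2531 - 835)) = 1/(-1/6658 + (-2531 - 835)) = 1/(-1/6658 - 3366) = 1/(-22410829/6658) = -6658/22410829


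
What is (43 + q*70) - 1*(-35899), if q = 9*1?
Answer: 36572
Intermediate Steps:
q = 9
(43 + q*70) - 1*(-35899) = (43 + 9*70) - 1*(-35899) = (43 + 630) + 35899 = 673 + 35899 = 36572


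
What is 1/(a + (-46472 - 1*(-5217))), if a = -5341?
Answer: -1/46596 ≈ -2.1461e-5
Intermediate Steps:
1/(a + (-46472 - 1*(-5217))) = 1/(-5341 + (-46472 - 1*(-5217))) = 1/(-5341 + (-46472 + 5217)) = 1/(-5341 - 41255) = 1/(-46596) = -1/46596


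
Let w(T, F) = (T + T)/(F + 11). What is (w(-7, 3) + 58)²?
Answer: 3249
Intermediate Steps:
w(T, F) = 2*T/(11 + F) (w(T, F) = (2*T)/(11 + F) = 2*T/(11 + F))
(w(-7, 3) + 58)² = (2*(-7)/(11 + 3) + 58)² = (2*(-7)/14 + 58)² = (2*(-7)*(1/14) + 58)² = (-1 + 58)² = 57² = 3249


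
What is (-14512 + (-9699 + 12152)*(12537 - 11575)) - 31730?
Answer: 2313544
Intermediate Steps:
(-14512 + (-9699 + 12152)*(12537 - 11575)) - 31730 = (-14512 + 2453*962) - 31730 = (-14512 + 2359786) - 31730 = 2345274 - 31730 = 2313544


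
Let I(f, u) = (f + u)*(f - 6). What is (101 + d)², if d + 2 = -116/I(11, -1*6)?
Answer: 5564881/625 ≈ 8903.8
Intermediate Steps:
I(f, u) = (-6 + f)*(f + u) (I(f, u) = (f + u)*(-6 + f) = (-6 + f)*(f + u))
d = -166/25 (d = -2 - 116/(11² - 6*11 - (-6)*6 + 11*(-1*6)) = -2 - 116/(121 - 66 - 6*(-6) + 11*(-6)) = -2 - 116/(121 - 66 + 36 - 66) = -2 - 116/25 = -166/25 ≈ -6.6400)
(101 + d)² = (101 - 166/25)² = (2359/25)² = 5564881/625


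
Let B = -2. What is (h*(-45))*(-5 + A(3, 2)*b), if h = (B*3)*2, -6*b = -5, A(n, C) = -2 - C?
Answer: -4500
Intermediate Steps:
b = ⅚ (b = -⅙*(-5) = ⅚ ≈ 0.83333)
h = -12 (h = -2*3*2 = -6*2 = -12)
(h*(-45))*(-5 + A(3, 2)*b) = (-12*(-45))*(-5 + (-2 - 1*2)*(⅚)) = 540*(-5 + (-2 - 2)*(⅚)) = 540*(-5 - 4*⅚) = 540*(-5 - 10/3) = 540*(-25/3) = -4500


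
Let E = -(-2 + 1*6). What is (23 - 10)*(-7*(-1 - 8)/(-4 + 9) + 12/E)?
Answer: 624/5 ≈ 124.80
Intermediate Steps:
E = -4 (E = -(-2 + 6) = -1*4 = -4)
(23 - 10)*(-7*(-1 - 8)/(-4 + 9) + 12/E) = (23 - 10)*(-7*(-1 - 8)/(-4 + 9) + 12/(-4)) = 13*(-7/(5/(-9)) + 12*(-1/4)) = 13*(-7/(5*(-1/9)) - 3) = 13*(-7/(-5/9) - 3) = 13*(-7*(-9/5) - 3) = 13*(63/5 - 3) = 13*(48/5) = 624/5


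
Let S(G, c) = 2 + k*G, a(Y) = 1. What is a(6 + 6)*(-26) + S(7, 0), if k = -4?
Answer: -52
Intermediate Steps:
S(G, c) = 2 - 4*G
a(6 + 6)*(-26) + S(7, 0) = 1*(-26) + (2 - 4*7) = -26 + (2 - 28) = -26 - 26 = -52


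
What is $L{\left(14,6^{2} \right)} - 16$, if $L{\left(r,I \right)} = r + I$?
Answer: $34$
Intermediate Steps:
$L{\left(r,I \right)} = I + r$
$L{\left(14,6^{2} \right)} - 16 = \left(6^{2} + 14\right) - 16 = \left(36 + 14\right) - 16 = 50 - 16 = 34$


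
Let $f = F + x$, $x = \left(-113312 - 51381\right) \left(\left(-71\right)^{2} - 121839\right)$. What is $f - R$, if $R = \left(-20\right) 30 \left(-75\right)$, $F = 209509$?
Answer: $19235977523$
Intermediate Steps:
$x = 19235813014$ ($x = - 164693 \left(5041 - 121839\right) = \left(-164693\right) \left(-116798\right) = 19235813014$)
$R = 45000$ ($R = \left(-600\right) \left(-75\right) = 45000$)
$f = 19236022523$ ($f = 209509 + 19235813014 = 19236022523$)
$f - R = 19236022523 - 45000 = 19235977523$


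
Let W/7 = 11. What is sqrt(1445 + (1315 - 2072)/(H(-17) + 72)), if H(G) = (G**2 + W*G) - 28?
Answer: sqrt(86075697)/244 ≈ 38.023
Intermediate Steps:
W = 77 (W = 7*11 = 77)
H(G) = -28 + G**2 + 77*G (H(G) = (G**2 + 77*G) - 28 = -28 + G**2 + 77*G)
sqrt(1445 + (1315 - 2072)/(H(-17) + 72)) = sqrt(1445 + (1315 - 2072)/((-28 + (-17)**2 + 77*(-17)) + 72)) = sqrt(1445 - 757/((-28 + 289 - 1309) + 72)) = sqrt(1445 - 757/(-1048 + 72)) = sqrt(1445 - 757/(-976)) = sqrt(1445 - 757*(-1/976)) = sqrt(1445 + 757/976) = sqrt(1411077/976) = sqrt(86075697)/244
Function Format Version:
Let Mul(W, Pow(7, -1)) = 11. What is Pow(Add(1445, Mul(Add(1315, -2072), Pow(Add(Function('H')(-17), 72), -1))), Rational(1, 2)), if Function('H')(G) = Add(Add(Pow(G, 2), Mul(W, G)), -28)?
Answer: Mul(Rational(1, 244), Pow(86075697, Rational(1, 2))) ≈ 38.023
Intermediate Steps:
W = 77 (W = Mul(7, 11) = 77)
Function('H')(G) = Add(-28, Pow(G, 2), Mul(77, G)) (Function('H')(G) = Add(Add(Pow(G, 2), Mul(77, G)), -28) = Add(-28, Pow(G, 2), Mul(77, G)))
Pow(Add(1445, Mul(Add(1315, -2072), Pow(Add(Function('H')(-17), 72), -1))), Rational(1, 2)) = Pow(Add(1445, Mul(Add(1315, -2072), Pow(Add(Add(-28, Pow(-17, 2), Mul(77, -17)), 72), -1))), Rational(1, 2)) = Pow(Add(1445, Mul(-757, Pow(Add(Add(-28, 289, -1309), 72), -1))), Rational(1, 2)) = Pow(Add(1445, Mul(-757, Pow(Add(-1048, 72), -1))), Rational(1, 2)) = Pow(Add(1445, Mul(-757, Pow(-976, -1))), Rational(1, 2)) = Pow(Add(1445, Mul(-757, Rational(-1, 976))), Rational(1, 2)) = Pow(Add(1445, Rational(757, 976)), Rational(1, 2)) = Pow(Rational(1411077, 976), Rational(1, 2)) = Mul(Rational(1, 244), Pow(86075697, Rational(1, 2)))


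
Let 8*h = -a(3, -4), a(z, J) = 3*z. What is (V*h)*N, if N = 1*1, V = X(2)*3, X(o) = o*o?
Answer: -27/2 ≈ -13.500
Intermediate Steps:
X(o) = o²
V = 12 (V = 2²*3 = 4*3 = 12)
h = -9/8 (h = (-3*3)/8 = (-1*9)/8 = (⅛)*(-9) = -9/8 ≈ -1.1250)
N = 1
(V*h)*N = (12*(-9/8))*1 = -27/2*1 = -27/2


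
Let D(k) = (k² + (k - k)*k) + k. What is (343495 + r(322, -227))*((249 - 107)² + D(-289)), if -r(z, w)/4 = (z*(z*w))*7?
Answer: 68175083060604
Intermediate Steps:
D(k) = k + k² (D(k) = (k² + 0*k) + k = (k² + 0) + k = k² + k = k + k²)
r(z, w) = -28*w*z² (r(z, w) = -4*z*(z*w)*7 = -4*z*(w*z)*7 = -4*w*z²*7 = -28*w*z²)
(343495 + r(322, -227))*((249 - 107)² + D(-289)) = (343495 - 28*(-227)*322²)*((249 - 107)² - 289*(1 - 289)) = (343495 - 28*(-227)*103684)*(142² - 289*(-288)) = (343495 + 659015504)*(20164 + 83232) = 659358999*103396 = 68175083060604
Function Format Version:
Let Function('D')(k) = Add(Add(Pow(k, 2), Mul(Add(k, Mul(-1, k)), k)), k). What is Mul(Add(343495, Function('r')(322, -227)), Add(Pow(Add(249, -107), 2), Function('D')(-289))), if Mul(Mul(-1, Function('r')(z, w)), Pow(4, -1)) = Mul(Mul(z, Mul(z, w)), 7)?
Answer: 68175083060604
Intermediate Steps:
Function('D')(k) = Add(k, Pow(k, 2)) (Function('D')(k) = Add(Add(Pow(k, 2), Mul(0, k)), k) = Add(Add(Pow(k, 2), 0), k) = Add(Pow(k, 2), k) = Add(k, Pow(k, 2)))
Function('r')(z, w) = Mul(-28, w, Pow(z, 2)) (Function('r')(z, w) = Mul(-4, Mul(Mul(z, Mul(z, w)), 7)) = Mul(-4, Mul(Mul(z, Mul(w, z)), 7)) = Mul(-4, Mul(Mul(w, Pow(z, 2)), 7)) = Mul(-4, Mul(7, w, Pow(z, 2))) = Mul(-28, w, Pow(z, 2)))
Mul(Add(343495, Function('r')(322, -227)), Add(Pow(Add(249, -107), 2), Function('D')(-289))) = Mul(Add(343495, Mul(-28, -227, Pow(322, 2))), Add(Pow(Add(249, -107), 2), Mul(-289, Add(1, -289)))) = Mul(Add(343495, Mul(-28, -227, 103684)), Add(Pow(142, 2), Mul(-289, -288))) = Mul(Add(343495, 659015504), Add(20164, 83232)) = Mul(659358999, 103396) = 68175083060604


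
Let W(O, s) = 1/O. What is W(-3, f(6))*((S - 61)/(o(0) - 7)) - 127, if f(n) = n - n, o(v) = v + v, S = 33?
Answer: -385/3 ≈ -128.33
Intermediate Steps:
o(v) = 2*v
f(n) = 0
W(-3, f(6))*((S - 61)/(o(0) - 7)) - 127 = ((33 - 61)/(2*0 - 7))/(-3) - 127 = -(-28)/(3*(0 - 7)) - 127 = -(-28)/(3*(-7)) - 127 = -(-28)*(-1)/(3*7) - 127 = -1/3*4 - 127 = -4/3 - 127 = -385/3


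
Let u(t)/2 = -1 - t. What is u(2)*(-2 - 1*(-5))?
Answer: -18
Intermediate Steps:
u(t) = -2 - 2*t (u(t) = 2*(-1 - t) = -2 - 2*t)
u(2)*(-2 - 1*(-5)) = (-2 - 2*2)*(-2 - 1*(-5)) = (-2 - 4)*(-2 + 5) = -6*3 = -18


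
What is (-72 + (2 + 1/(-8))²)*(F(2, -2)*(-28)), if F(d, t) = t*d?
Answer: -30681/4 ≈ -7670.3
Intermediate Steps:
F(d, t) = d*t
(-72 + (2 + 1/(-8))²)*(F(2, -2)*(-28)) = (-72 + (2 + 1/(-8))²)*((2*(-2))*(-28)) = (-72 + (2 - ⅛)²)*(-4*(-28)) = (-72 + (15/8)²)*112 = (-72 + 225/64)*112 = -4383/64*112 = -30681/4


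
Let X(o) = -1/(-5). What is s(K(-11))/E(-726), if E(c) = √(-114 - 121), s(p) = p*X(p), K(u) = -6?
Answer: 6*I*√235/1175 ≈ 0.078279*I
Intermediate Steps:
X(o) = ⅕ (X(o) = -1*(-⅕) = ⅕)
s(p) = p/5 (s(p) = p*(⅕) = p/5)
E(c) = I*√235 (E(c) = √(-235) = I*√235)
s(K(-11))/E(-726) = ((⅕)*(-6))/((I*√235)) = -(-6)*I*√235/1175 = 6*I*√235/1175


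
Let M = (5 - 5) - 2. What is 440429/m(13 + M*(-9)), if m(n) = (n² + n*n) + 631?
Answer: 440429/2553 ≈ 172.51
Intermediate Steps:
M = -2 (M = 0 - 2 = -2)
m(n) = 631 + 2*n² (m(n) = (n² + n²) + 631 = 2*n² + 631 = 631 + 2*n²)
440429/m(13 + M*(-9)) = 440429/(631 + 2*(13 - 2*(-9))²) = 440429/(631 + 2*(13 + 18)²) = 440429/(631 + 2*31²) = 440429/(631 + 2*961) = 440429/(631 + 1922) = 440429/2553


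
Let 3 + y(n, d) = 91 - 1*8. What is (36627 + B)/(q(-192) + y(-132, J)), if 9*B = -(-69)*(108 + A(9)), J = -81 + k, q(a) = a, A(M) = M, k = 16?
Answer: -9381/28 ≈ -335.04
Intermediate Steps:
J = -65 (J = -81 + 16 = -65)
y(n, d) = 80 (y(n, d) = -3 + (91 - 1*8) = -3 + (91 - 8) = -3 + 83 = 80)
B = 897 (B = (-(-69)*(108 + 9))/9 = (-(-69)*117)/9 = (-1*(-8073))/9 = (⅑)*8073 = 897)
(36627 + B)/(q(-192) + y(-132, J)) = (36627 + 897)/(-192 + 80) = 37524/(-112) = 37524*(-1/112) = -9381/28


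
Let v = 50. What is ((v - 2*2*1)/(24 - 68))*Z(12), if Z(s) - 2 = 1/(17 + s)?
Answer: -1357/638 ≈ -2.1270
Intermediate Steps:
Z(s) = 2 + 1/(17 + s)
((v - 2*2*1)/(24 - 68))*Z(12) = ((50 - 2*2*1)/(24 - 68))*((35 + 2*12)/(17 + 12)) = ((50 - 4*1)/(-44))*((35 + 24)/29) = ((50 - 4)*(-1/44))*((1/29)*59) = (46*(-1/44))*(59/29) = -23/22*59/29 = -1357/638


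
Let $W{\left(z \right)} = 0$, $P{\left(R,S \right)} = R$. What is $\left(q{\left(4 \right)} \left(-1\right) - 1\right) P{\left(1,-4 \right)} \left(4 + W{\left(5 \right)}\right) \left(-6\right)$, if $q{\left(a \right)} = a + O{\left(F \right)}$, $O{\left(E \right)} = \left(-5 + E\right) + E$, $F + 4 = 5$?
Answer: $48$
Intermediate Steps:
$F = 1$ ($F = -4 + 5 = 1$)
$O{\left(E \right)} = -5 + 2 E$
$q{\left(a \right)} = -3 + a$ ($q{\left(a \right)} = a + \left(-5 + 2 \cdot 1\right) = a + \left(-5 + 2\right) = a - 3 = -3 + a$)
$\left(q{\left(4 \right)} \left(-1\right) - 1\right) P{\left(1,-4 \right)} \left(4 + W{\left(5 \right)}\right) \left(-6\right) = \left(\left(-3 + 4\right) \left(-1\right) - 1\right) 1 \left(4 + 0\right) \left(-6\right) = \left(1 \left(-1\right) - 1\right) 1 \cdot 4 \left(-6\right) = \left(-1 - 1\right) 4 \left(-6\right) = \left(-2\right) 4 \left(-6\right) = \left(-8\right) \left(-6\right) = 48$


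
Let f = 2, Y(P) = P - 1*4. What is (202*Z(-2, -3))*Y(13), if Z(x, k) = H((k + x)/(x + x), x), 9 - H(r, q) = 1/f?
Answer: 15453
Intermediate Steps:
Y(P) = -4 + P (Y(P) = P - 4 = -4 + P)
H(r, q) = 17/2 (H(r, q) = 9 - 1/2 = 9 - 1*½ = 9 - ½ = 17/2)
Z(x, k) = 17/2
(202*Z(-2, -3))*Y(13) = (202*(17/2))*(-4 + 13) = 1717*9 = 15453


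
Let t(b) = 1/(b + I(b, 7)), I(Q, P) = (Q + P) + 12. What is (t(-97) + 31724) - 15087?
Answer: 2911474/175 ≈ 16637.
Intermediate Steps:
I(Q, P) = 12 + P + Q (I(Q, P) = (P + Q) + 12 = 12 + P + Q)
t(b) = 1/(19 + 2*b) (t(b) = 1/(b + (12 + 7 + b)) = 1/(b + (19 + b)) = 1/(19 + 2*b))
(t(-97) + 31724) - 15087 = (1/(19 + 2*(-97)) + 31724) - 15087 = (1/(19 - 194) + 31724) - 15087 = (1/(-175) + 31724) - 15087 = (-1/175 + 31724) - 15087 = 5551699/175 - 15087 = 2911474/175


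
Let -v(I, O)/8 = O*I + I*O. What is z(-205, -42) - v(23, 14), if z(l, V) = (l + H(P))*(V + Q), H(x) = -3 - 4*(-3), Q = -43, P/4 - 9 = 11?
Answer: 21812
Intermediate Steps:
v(I, O) = -16*I*O (v(I, O) = -8*(O*I + I*O) = -8*(I*O + I*O) = -16*I*O)
P = 80 (P = 36 + 4*11 = 36 + 44 = 80)
H(x) = 9 (H(x) = -3 + 12 = 9)
z(l, V) = (-43 + V)*(9 + l) (z(l, V) = (l + 9)*(V - 43) = (9 + l)*(-43 + V) = (-43 + V)*(9 + l))
z(-205, -42) - v(23, 14) = (-387 - 43*(-205) + 9*(-42) - 42*(-205)) - (-16)*23*14 = (-387 + 8815 - 378 + 8610) - 1*(-5152) = 16660 + 5152 = 21812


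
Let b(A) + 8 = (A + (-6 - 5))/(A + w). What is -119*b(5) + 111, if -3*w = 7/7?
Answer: 1216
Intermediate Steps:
w = -1/3 (w = -7/(3*7) = -1/3*1 = -1/3 ≈ -0.33333)
b(A) = -8 + (-11 + A)/(-1/3 + A) (b(A) = -8 + (A + (-6 - 5))/(A - 1/3) = -8 + (A - 11)/(-1/3 + A) = -8 + (-11 + A)/(-1/3 + A))
-119*b(5) + 111 = -119*(-25 - 21*5)/(-1 + 3*5) + 111 = -119*(-25 - 105)/(-1 + 15) + 111 = -119*(-130)/14 + 111 = -17*(-130)/2 + 111 = -119*(-65/7) + 111 = 1105 + 111 = 1216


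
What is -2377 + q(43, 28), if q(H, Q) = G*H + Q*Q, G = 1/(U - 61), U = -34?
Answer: -151378/95 ≈ -1593.5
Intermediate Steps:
G = -1/95 (G = 1/(-34 - 61) = 1/(-95) = -1/95 ≈ -0.010526)
q(H, Q) = Q² - H/95 (q(H, Q) = -H/95 + Q*Q = -H/95 + Q² = Q² - H/95)
-2377 + q(43, 28) = -2377 + (28² - 1/95*43) = -2377 + (784 - 43/95) = -2377 + 74437/95 = -151378/95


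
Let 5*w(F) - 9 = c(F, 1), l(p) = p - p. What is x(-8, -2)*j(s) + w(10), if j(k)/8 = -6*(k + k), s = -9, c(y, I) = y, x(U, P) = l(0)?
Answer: 19/5 ≈ 3.8000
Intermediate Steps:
l(p) = 0
x(U, P) = 0
w(F) = 9/5 + F/5
j(k) = -96*k (j(k) = 8*(-6*(k + k)) = 8*(-12*k) = -96*k)
x(-8, -2)*j(s) + w(10) = 0*(-96*(-9)) + (9/5 + (1/5)*10) = 0*864 + (9/5 + 2) = 0 + 19/5 = 19/5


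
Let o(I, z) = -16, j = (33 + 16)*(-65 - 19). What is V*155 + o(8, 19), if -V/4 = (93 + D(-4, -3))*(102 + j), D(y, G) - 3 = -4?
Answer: 228958544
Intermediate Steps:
j = -4116 (j = 49*(-84) = -4116)
D(y, G) = -1 (D(y, G) = 3 - 4 = -1)
V = 1477152 (V = -4*(93 - 1)*(102 - 4116) = -368*(-4014) = -4*(-369288) = 1477152)
V*155 + o(8, 19) = 1477152*155 - 16 = 228958560 - 16 = 228958544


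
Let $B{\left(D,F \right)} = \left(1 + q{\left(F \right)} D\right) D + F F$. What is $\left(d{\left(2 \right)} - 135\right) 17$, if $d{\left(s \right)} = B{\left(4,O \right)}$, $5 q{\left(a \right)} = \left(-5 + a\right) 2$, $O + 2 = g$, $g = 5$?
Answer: $- \frac{11458}{5} \approx -2291.6$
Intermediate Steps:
$O = 3$ ($O = -2 + 5 = 3$)
$q{\left(a \right)} = -2 + \frac{2 a}{5}$ ($q{\left(a \right)} = \frac{\left(-5 + a\right) 2}{5} = \frac{-10 + 2 a}{5} = -2 + \frac{2 a}{5}$)
$B{\left(D,F \right)} = F^{2} + D \left(1 + D \left(-2 + \frac{2 F}{5}\right)\right)$ ($B{\left(D,F \right)} = \left(1 + \left(-2 + \frac{2 F}{5}\right) D\right) D + F F = \left(1 + D \left(-2 + \frac{2 F}{5}\right)\right) D + F^{2} = D \left(1 + D \left(-2 + \frac{2 F}{5}\right)\right) + F^{2} = F^{2} + D \left(1 + D \left(-2 + \frac{2 F}{5}\right)\right)$)
$d{\left(s \right)} = \frac{1}{5}$ ($d{\left(s \right)} = 4 + 3^{2} + \frac{2 \cdot 4^{2} \left(-5 + 3\right)}{5} = 4 + 9 + \frac{2}{5} \cdot 16 \left(-2\right) = 4 + 9 - \frac{64}{5} = \frac{1}{5}$)
$\left(d{\left(2 \right)} - 135\right) 17 = \left(\frac{1}{5} - 135\right) 17 = \left(- \frac{674}{5}\right) 17 = - \frac{11458}{5}$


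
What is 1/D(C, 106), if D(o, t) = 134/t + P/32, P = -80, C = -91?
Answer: -106/131 ≈ -0.80916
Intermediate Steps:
D(o, t) = -5/2 + 134/t (D(o, t) = 134/t - 80/32 = 134/t - 80*1/32 = 134/t - 5/2 = -5/2 + 134/t)
1/D(C, 106) = 1/(-5/2 + 134/106) = 1/(-5/2 + 134*(1/106)) = 1/(-5/2 + 67/53) = 1/(-131/106) = -106/131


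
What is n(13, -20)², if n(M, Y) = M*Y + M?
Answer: 61009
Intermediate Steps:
n(M, Y) = M + M*Y
n(13, -20)² = (13*(1 - 20))² = (13*(-19))² = (-247)² = 61009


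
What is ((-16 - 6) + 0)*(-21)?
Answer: 462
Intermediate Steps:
((-16 - 6) + 0)*(-21) = (-22 + 0)*(-21) = -22*(-21) = 462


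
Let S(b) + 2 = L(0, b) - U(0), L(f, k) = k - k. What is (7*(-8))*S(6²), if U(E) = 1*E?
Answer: 112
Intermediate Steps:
U(E) = E
L(f, k) = 0
S(b) = -2 (S(b) = -2 + (0 - 1*0) = -2 + (0 + 0) = -2 + 0 = -2)
(7*(-8))*S(6²) = (7*(-8))*(-2) = -56*(-2) = 112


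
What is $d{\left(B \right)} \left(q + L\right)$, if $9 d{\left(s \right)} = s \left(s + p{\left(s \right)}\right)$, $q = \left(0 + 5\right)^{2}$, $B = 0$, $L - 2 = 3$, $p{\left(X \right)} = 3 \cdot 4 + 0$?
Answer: $0$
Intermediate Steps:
$p{\left(X \right)} = 12$ ($p{\left(X \right)} = 12 + 0 = 12$)
$L = 5$ ($L = 2 + 3 = 5$)
$q = 25$ ($q = 5^{2} = 25$)
$d{\left(s \right)} = \frac{s \left(12 + s\right)}{9}$ ($d{\left(s \right)} = \frac{s \left(s + 12\right)}{9} = \frac{s \left(12 + s\right)}{9}$)
$d{\left(B \right)} \left(q + L\right) = \frac{1}{9} \cdot 0 \left(12 + 0\right) \left(25 + 5\right) = \frac{1}{9} \cdot 0 \cdot 12 \cdot 30 = 0 \cdot 30 = 0$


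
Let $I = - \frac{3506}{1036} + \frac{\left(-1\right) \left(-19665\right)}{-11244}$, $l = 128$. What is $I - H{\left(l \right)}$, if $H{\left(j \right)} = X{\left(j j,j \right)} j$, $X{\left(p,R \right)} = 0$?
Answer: $- \frac{4982867}{970732} \approx -5.1331$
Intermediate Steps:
$H{\left(j \right)} = 0$ ($H{\left(j \right)} = 0 j = 0$)
$I = - \frac{4982867}{970732}$ ($I = \left(-3506\right) \frac{1}{1036} + 19665 \left(- \frac{1}{11244}\right) = - \frac{1753}{518} - \frac{6555}{3748} = - \frac{4982867}{970732} \approx -5.1331$)
$I - H{\left(l \right)} = - \frac{4982867}{970732} - 0 = - \frac{4982867}{970732} + 0 = - \frac{4982867}{970732}$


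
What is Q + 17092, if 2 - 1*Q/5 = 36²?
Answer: 10622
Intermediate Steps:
Q = -6470 (Q = 10 - 5*36² = 10 - 5*1296 = 10 - 6480 = -6470)
Q + 17092 = -6470 + 17092 = 10622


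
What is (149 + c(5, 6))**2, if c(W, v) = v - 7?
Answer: 21904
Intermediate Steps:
c(W, v) = -7 + v
(149 + c(5, 6))**2 = (149 + (-7 + 6))**2 = (149 - 1)**2 = 148**2 = 21904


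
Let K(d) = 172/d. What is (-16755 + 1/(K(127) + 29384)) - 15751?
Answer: -121310441513/3731940 ≈ -32506.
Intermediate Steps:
(-16755 + 1/(K(127) + 29384)) - 15751 = (-16755 + 1/(172/127 + 29384)) - 15751 = (-16755 + 1/(3731940/127)) - 15751 = (-16755 + 127/3731940) - 15751 = -62528654573/3731940 - 15751 = -121310441513/3731940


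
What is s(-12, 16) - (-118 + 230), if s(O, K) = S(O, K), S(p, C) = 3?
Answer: -109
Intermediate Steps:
s(O, K) = 3
s(-12, 16) - (-118 + 230) = 3 - (-118 + 230) = 3 - 1*112 = 3 - 112 = -109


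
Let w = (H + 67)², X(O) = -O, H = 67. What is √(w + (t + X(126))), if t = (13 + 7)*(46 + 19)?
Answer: √19130 ≈ 138.31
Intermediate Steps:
t = 1300 (t = 20*65 = 1300)
w = 17956 (w = (67 + 67)² = 134² = 17956)
√(w + (t + X(126))) = √(17956 + (1300 - 1*126)) = √(17956 + (1300 - 126)) = √(17956 + 1174) = √19130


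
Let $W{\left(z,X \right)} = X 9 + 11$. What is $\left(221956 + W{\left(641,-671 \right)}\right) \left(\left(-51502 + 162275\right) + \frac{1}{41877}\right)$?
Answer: $\frac{111295071400624}{4653} \approx 2.3919 \cdot 10^{10}$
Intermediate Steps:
$W{\left(z,X \right)} = 11 + 9 X$ ($W{\left(z,X \right)} = 9 X + 11 = 11 + 9 X$)
$\left(221956 + W{\left(641,-671 \right)}\right) \left(\left(-51502 + 162275\right) + \frac{1}{41877}\right) = \left(221956 + \left(11 + 9 \left(-671\right)\right)\right) \left(\left(-51502 + 162275\right) + \frac{1}{41877}\right) = \left(221956 + \left(11 - 6039\right)\right) \left(110773 + \frac{1}{41877}\right) = \left(221956 - 6028\right) \frac{4638840922}{41877} = 215928 \cdot \frac{4638840922}{41877} = \frac{111295071400624}{4653}$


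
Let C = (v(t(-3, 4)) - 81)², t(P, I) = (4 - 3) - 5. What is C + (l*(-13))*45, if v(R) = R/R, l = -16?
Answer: 15760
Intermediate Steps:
t(P, I) = -4 (t(P, I) = 1 - 5 = -4)
v(R) = 1
C = 6400 (C = (1 - 81)² = (-80)² = 6400)
C + (l*(-13))*45 = 6400 - 16*(-13)*45 = 6400 + 208*45 = 6400 + 9360 = 15760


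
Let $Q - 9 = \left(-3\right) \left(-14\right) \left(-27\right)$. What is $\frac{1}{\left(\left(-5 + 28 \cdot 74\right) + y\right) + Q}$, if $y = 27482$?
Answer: $\frac{1}{28424} \approx 3.5182 \cdot 10^{-5}$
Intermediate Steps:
$Q = -1125$ ($Q = 9 + \left(-3\right) \left(-14\right) \left(-27\right) = 9 + 42 \left(-27\right) = 9 - 1134 = -1125$)
$\frac{1}{\left(\left(-5 + 28 \cdot 74\right) + y\right) + Q} = \frac{1}{\left(\left(-5 + 28 \cdot 74\right) + 27482\right) - 1125} = \frac{1}{\left(\left(-5 + 2072\right) + 27482\right) - 1125} = \frac{1}{\left(2067 + 27482\right) - 1125} = \frac{1}{29549 - 1125} = \frac{1}{28424}$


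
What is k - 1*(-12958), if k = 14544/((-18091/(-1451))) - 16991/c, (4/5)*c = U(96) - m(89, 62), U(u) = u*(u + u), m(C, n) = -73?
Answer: 23641361911326/1673869775 ≈ 14124.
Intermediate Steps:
U(u) = 2*u² (U(u) = u*(2*u) = 2*u²)
c = 92525/4 (c = 5*(2*96² - 1*(-73))/4 = 5*(2*9216 + 73)/4 = 5*(18432 + 73)/4 = (5/4)*18505 = 92525/4 ≈ 23131.)
k = 1951357366876/1673869775 (k = 14544/((-18091/(-1451))) - 16991/92525/4 = 14544/((-18091*(-1/1451))) - 16991*4/92525 = 14544/(18091/1451) - 67964/92525 = 14544*(1451/18091) - 67964/92525 = 21103344/18091 - 67964/92525 = 1951357366876/1673869775 ≈ 1165.8)
k - 1*(-12958) = 1951357366876/1673869775 - 1*(-12958) = 1951357366876/1673869775 + 12958 = 23641361911326/1673869775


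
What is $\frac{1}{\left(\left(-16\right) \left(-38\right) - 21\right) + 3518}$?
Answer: $\frac{1}{4105} \approx 0.00024361$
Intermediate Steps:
$\frac{1}{\left(\left(-16\right) \left(-38\right) - 21\right) + 3518} = \frac{1}{\left(608 - 21\right) + 3518} = \frac{1}{587 + 3518} = \frac{1}{4105}$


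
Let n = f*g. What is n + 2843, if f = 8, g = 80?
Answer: 3483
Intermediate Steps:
n = 640 (n = 8*80 = 640)
n + 2843 = 640 + 2843 = 3483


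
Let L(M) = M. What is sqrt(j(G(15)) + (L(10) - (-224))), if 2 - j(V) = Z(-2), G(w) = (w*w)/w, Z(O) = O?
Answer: sqrt(238) ≈ 15.427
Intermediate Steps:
G(w) = w (G(w) = w**2/w = w)
j(V) = 4 (j(V) = 2 - 1*(-2) = 2 + 2 = 4)
sqrt(j(G(15)) + (L(10) - (-224))) = sqrt(4 + (10 - (-224))) = sqrt(4 + (10 - 28*(-8))) = sqrt(4 + (10 + 224)) = sqrt(4 + 234) = sqrt(238)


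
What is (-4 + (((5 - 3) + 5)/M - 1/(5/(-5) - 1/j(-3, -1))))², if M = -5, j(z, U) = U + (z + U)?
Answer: 6889/400 ≈ 17.223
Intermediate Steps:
j(z, U) = z + 2*U (j(z, U) = U + (U + z) = z + 2*U)
(-4 + (((5 - 3) + 5)/M - 1/(5/(-5) - 1/j(-3, -1))))² = (-4 + (((5 - 3) + 5)/(-5) - 1/(5/(-5) - 1/(-3 + 2*(-1)))))² = (-4 + ((2 + 5)*(-⅕) - 1/(5*(-⅕) - 1/(-3 - 2))))² = (-4 + (7*(-⅕) - 1/(-1 - 1/(-5))))² = (-4 + (-7/5 - 1/(-1 - 1*(-⅕))))² = (-4 + (-7/5 - 1/(-1 + ⅕)))² = (-4 + (-7/5 - 1/(-⅘)))² = (-4 + (-7/5 - 1*(-5/4)))² = (-4 + (-7/5 + 5/4))² = (-4 - 3/20)² = (-83/20)² = 6889/400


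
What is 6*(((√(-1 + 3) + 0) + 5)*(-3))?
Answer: -90 - 18*√2 ≈ -115.46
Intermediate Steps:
6*(((√(-1 + 3) + 0) + 5)*(-3)) = 6*(((√2 + 0) + 5)*(-3)) = 6*((√2 + 5)*(-3)) = 6*((5 + √2)*(-3)) = 6*(-15 - 3*√2) = -90 - 18*√2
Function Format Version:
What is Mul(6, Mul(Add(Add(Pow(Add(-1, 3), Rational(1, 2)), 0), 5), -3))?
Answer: Add(-90, Mul(-18, Pow(2, Rational(1, 2)))) ≈ -115.46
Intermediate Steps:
Mul(6, Mul(Add(Add(Pow(Add(-1, 3), Rational(1, 2)), 0), 5), -3)) = Mul(6, Mul(Add(Add(Pow(2, Rational(1, 2)), 0), 5), -3)) = Mul(6, Mul(Add(Pow(2, Rational(1, 2)), 5), -3)) = Mul(6, Mul(Add(5, Pow(2, Rational(1, 2))), -3)) = Mul(6, Add(-15, Mul(-3, Pow(2, Rational(1, 2))))) = Add(-90, Mul(-18, Pow(2, Rational(1, 2))))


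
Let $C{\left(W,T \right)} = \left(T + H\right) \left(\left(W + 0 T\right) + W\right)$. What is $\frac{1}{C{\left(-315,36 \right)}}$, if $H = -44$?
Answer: $\frac{1}{5040} \approx 0.00019841$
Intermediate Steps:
$C{\left(W,T \right)} = 2 W \left(-44 + T\right)$ ($C{\left(W,T \right)} = \left(T - 44\right) \left(\left(W + 0 T\right) + W\right) = \left(-44 + T\right) \left(\left(W + 0\right) + W\right) = \left(-44 + T\right) \left(W + W\right) = \left(-44 + T\right) 2 W = 2 W \left(-44 + T\right)$)
$\frac{1}{C{\left(-315,36 \right)}} = \frac{1}{2 \left(-315\right) \left(-44 + 36\right)} = \frac{1}{2 \left(-315\right) \left(-8\right)} = \frac{1}{5040}$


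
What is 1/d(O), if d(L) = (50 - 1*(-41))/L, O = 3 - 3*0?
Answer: 3/91 ≈ 0.032967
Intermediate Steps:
O = 3 (O = 3 + 0 = 3)
d(L) = 91/L (d(L) = (50 + 41)/L = 91/L)
1/d(O) = 1/(91/3) = 3/91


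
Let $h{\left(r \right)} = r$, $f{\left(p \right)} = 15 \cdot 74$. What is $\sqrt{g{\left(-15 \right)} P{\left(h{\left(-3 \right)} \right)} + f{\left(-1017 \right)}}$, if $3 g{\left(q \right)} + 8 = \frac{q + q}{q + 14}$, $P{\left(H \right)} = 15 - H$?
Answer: $3 \sqrt{138} \approx 35.242$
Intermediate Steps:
$f{\left(p \right)} = 1110$
$g{\left(q \right)} = - \frac{8}{3} + \frac{2 q}{3 \left(14 + q\right)}$ ($g{\left(q \right)} = - \frac{8}{3} + \frac{\left(q + q\right) \frac{1}{q + 14}}{3} = - \frac{8}{3} + \frac{2 q \frac{1}{14 + q}}{3} = - \frac{8}{3} + \frac{2 q}{3 \left(14 + q\right)}$)
$\sqrt{g{\left(-15 \right)} P{\left(h{\left(-3 \right)} \right)} + f{\left(-1017 \right)}} = \sqrt{\frac{2 \left(-56 - -45\right)}{3 \left(14 - 15\right)} \left(15 - -3\right) + 1110} = \sqrt{\frac{2 \left(-56 + 45\right)}{3 \left(-1\right)} \left(15 + 3\right) + 1110} = \sqrt{\frac{2}{3} \left(-1\right) \left(-11\right) 18 + 1110} = \sqrt{\frac{22}{3} \cdot 18 + 1110} = \sqrt{132 + 1110} = \sqrt{1242} = 3 \sqrt{138}$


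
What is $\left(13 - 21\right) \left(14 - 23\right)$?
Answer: $72$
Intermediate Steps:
$\left(13 - 21\right) \left(14 - 23\right) = \left(-8\right) \left(-9\right) = 72$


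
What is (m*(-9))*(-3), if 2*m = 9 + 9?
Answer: 243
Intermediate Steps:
m = 9 (m = (9 + 9)/2 = (½)*18 = 9)
(m*(-9))*(-3) = (9*(-9))*(-3) = -81*(-3) = 243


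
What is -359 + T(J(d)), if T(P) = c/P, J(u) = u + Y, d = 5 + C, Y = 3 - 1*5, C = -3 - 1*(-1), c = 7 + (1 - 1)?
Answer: -352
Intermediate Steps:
c = 7 (c = 7 + 0 = 7)
C = -2 (C = -3 + 1 = -2)
Y = -2 (Y = 3 - 5 = -2)
d = 3 (d = 5 - 2 = 3)
J(u) = -2 + u (J(u) = u - 2 = -2 + u)
T(P) = 7/P
-359 + T(J(d)) = -359 + 7/(-2 + 3) = -359 + 7/1 = -359 + 7*1 = -359 + 7 = -352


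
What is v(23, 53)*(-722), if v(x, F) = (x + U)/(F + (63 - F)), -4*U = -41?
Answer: -6859/18 ≈ -381.06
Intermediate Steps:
U = 41/4 (U = -¼*(-41) = 41/4 ≈ 10.250)
v(x, F) = 41/252 + x/63 (v(x, F) = (x + 41/4)/(F + (63 - F)) = (41/4 + x)/63 = (41/4 + x)*(1/63) = 41/252 + x/63)
v(23, 53)*(-722) = (41/252 + (1/63)*23)*(-722) = (41/252 + 23/63)*(-722) = (19/36)*(-722) = -6859/18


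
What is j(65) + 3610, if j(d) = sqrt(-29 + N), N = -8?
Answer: 3610 + I*sqrt(37) ≈ 3610.0 + 6.0828*I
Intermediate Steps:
j(d) = I*sqrt(37) (j(d) = sqrt(-29 - 8) = sqrt(-37) = I*sqrt(37))
j(65) + 3610 = I*sqrt(37) + 3610 = 3610 + I*sqrt(37)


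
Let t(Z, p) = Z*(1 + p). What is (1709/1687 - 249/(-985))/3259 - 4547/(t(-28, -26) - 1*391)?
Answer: -24623464871483/1673378377545 ≈ -14.715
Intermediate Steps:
(1709/1687 - 249/(-985))/3259 - 4547/(t(-28, -26) - 1*391) = (1709/1687 - 249/(-985))/3259 - 4547/(-28*(1 - 26) - 1*391) = (1709*(1/1687) - 249*(-1/985))*(1/3259) - 4547/(-28*(-25) - 391) = (1709/1687 + 249/985)*(1/3259) - 4547/(700 - 391) = (2103428/1661695)*(1/3259) - 4547/309 = 2103428/5415464005 - 4547*1/309 = 2103428/5415464005 - 4547/309 = -24623464871483/1673378377545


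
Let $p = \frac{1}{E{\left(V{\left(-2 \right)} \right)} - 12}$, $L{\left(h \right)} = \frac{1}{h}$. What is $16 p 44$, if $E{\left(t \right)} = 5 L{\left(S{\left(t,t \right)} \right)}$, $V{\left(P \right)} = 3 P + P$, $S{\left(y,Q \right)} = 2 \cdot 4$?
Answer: $- \frac{5632}{91} \approx -61.89$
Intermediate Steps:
$S{\left(y,Q \right)} = 8$
$V{\left(P \right)} = 4 P$
$E{\left(t \right)} = \frac{5}{8}$
$p = - \frac{8}{91}$ ($p = \frac{1}{\frac{5}{8} - 12} = \frac{1}{- \frac{91}{8}} = - \frac{8}{91} \approx -0.087912$)
$16 p 44 = 16 \left(- \frac{8}{91}\right) 44 = \left(- \frac{128}{91}\right) 44 = - \frac{5632}{91}$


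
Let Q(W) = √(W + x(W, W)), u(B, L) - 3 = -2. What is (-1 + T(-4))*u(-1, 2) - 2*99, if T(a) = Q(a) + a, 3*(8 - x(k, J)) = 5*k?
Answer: -203 + 4*√6/3 ≈ -199.73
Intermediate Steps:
x(k, J) = 8 - 5*k/3
u(B, L) = 1 (u(B, L) = 3 - 2 = 1)
Q(W) = √(8 - 2*W/3) (Q(W) = √(W + (8 - 5*W/3)) = √(8 - 2*W/3))
T(a) = a + √(72 - 6*a)/3 (T(a) = √(72 - 6*a)/3 + a = a + √(72 - 6*a)/3)
(-1 + T(-4))*u(-1, 2) - 2*99 = (-1 + (-4 + √(72 - 6*(-4))/3))*1 - 2*99 = (-1 + (-4 + √(72 + 24)/3))*1 - 198 = (-1 + (-4 + √96/3))*1 - 198 = (-1 + (-4 + (4*√6)/3))*1 - 198 = (-1 + (-4 + 4*√6/3))*1 - 198 = (-5 + 4*√6/3)*1 - 198 = (-5 + 4*√6/3) - 198 = -203 + 4*√6/3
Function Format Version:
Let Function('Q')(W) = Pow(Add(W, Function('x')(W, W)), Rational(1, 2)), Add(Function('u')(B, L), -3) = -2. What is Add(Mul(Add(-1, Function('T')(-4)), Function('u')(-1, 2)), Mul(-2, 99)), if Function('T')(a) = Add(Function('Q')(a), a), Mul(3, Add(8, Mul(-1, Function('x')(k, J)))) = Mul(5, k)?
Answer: Add(-203, Mul(Rational(4, 3), Pow(6, Rational(1, 2)))) ≈ -199.73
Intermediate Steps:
Function('x')(k, J) = Add(8, Mul(Rational(-5, 3), k)) (Function('x')(k, J) = Add(8, Mul(Rational(-1, 3), Mul(5, k))) = Add(8, Mul(Rational(-5, 3), k)))
Function('u')(B, L) = 1 (Function('u')(B, L) = Add(3, -2) = 1)
Function('Q')(W) = Pow(Add(8, Mul(Rational(-2, 3), W)), Rational(1, 2)) (Function('Q')(W) = Pow(Add(W, Add(8, Mul(Rational(-5, 3), W))), Rational(1, 2)) = Pow(Add(8, Mul(Rational(-2, 3), W)), Rational(1, 2)))
Function('T')(a) = Add(a, Mul(Rational(1, 3), Pow(Add(72, Mul(-6, a)), Rational(1, 2)))) (Function('T')(a) = Add(Mul(Rational(1, 3), Pow(Add(72, Mul(-6, a)), Rational(1, 2))), a) = Add(a, Mul(Rational(1, 3), Pow(Add(72, Mul(-6, a)), Rational(1, 2)))))
Add(Mul(Add(-1, Function('T')(-4)), Function('u')(-1, 2)), Mul(-2, 99)) = Add(Mul(Add(-1, Add(-4, Mul(Rational(1, 3), Pow(Add(72, Mul(-6, -4)), Rational(1, 2))))), 1), Mul(-2, 99)) = Add(Mul(Add(-1, Add(-4, Mul(Rational(1, 3), Pow(Add(72, 24), Rational(1, 2))))), 1), -198) = Add(Mul(Add(-1, Add(-4, Mul(Rational(1, 3), Pow(96, Rational(1, 2))))), 1), -198) = Add(Mul(Add(-1, Add(-4, Mul(Rational(1, 3), Mul(4, Pow(6, Rational(1, 2)))))), 1), -198) = Add(Mul(Add(-1, Add(-4, Mul(Rational(4, 3), Pow(6, Rational(1, 2))))), 1), -198) = Add(Mul(Add(-5, Mul(Rational(4, 3), Pow(6, Rational(1, 2)))), 1), -198) = Add(Add(-5, Mul(Rational(4, 3), Pow(6, Rational(1, 2)))), -198) = Add(-203, Mul(Rational(4, 3), Pow(6, Rational(1, 2))))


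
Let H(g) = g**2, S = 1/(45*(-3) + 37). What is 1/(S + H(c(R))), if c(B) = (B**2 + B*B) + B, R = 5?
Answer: 98/296449 ≈ 0.00033058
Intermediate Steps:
c(B) = B + 2*B**2 (c(B) = (B**2 + B**2) + B = 2*B**2 + B = B + 2*B**2)
S = -1/98 (S = 1/(-135 + 37) = 1/(-98) = -1/98 ≈ -0.010204)
1/(S + H(c(R))) = 1/(-1/98 + (5*(1 + 2*5))**2) = 1/(-1/98 + (5*(1 + 10))**2) = 1/(-1/98 + (5*11)**2) = 1/(-1/98 + 55**2) = 1/(-1/98 + 3025) = 1/(296449/98) = 98/296449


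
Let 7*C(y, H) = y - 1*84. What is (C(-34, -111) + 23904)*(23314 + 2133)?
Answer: 4254992870/7 ≈ 6.0786e+8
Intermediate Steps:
C(y, H) = -12 + y/7 (C(y, H) = (y - 1*84)/7 = (y - 84)/7 = (-84 + y)/7 = -12 + y/7)
(C(-34, -111) + 23904)*(23314 + 2133) = ((-12 + (⅐)*(-34)) + 23904)*(23314 + 2133) = ((-12 - 34/7) + 23904)*25447 = (-118/7 + 23904)*25447 = (167210/7)*25447 = 4254992870/7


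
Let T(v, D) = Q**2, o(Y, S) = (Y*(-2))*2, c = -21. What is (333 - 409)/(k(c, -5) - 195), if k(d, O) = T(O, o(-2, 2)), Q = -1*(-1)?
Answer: 38/97 ≈ 0.39175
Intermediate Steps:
Q = 1
o(Y, S) = -4*Y (o(Y, S) = -2*Y*2 = -4*Y)
T(v, D) = 1 (T(v, D) = 1**2 = 1)
k(d, O) = 1
(333 - 409)/(k(c, -5) - 195) = (333 - 409)/(1 - 195) = -76/(-194) = -76*(-1/194) = 38/97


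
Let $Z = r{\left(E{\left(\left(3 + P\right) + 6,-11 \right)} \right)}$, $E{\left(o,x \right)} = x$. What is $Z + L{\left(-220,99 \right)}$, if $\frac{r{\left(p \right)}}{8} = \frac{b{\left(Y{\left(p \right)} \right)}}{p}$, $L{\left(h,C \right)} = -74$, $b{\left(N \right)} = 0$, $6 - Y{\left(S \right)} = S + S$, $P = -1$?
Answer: $-74$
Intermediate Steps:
$Y{\left(S \right)} = 6 - 2 S$ ($Y{\left(S \right)} = 6 - \left(S + S\right) = 6 - 2 S$)
$r{\left(p \right)} = 0$ ($r{\left(p \right)} = 8 \frac{0}{p} = 8 \cdot 0 = 0$)
$Z = 0$
$Z + L{\left(-220,99 \right)} = 0 - 74 = -74$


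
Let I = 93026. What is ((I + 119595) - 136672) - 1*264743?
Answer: -188794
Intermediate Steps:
((I + 119595) - 136672) - 1*264743 = ((93026 + 119595) - 136672) - 1*264743 = (212621 - 136672) - 264743 = 75949 - 264743 = -188794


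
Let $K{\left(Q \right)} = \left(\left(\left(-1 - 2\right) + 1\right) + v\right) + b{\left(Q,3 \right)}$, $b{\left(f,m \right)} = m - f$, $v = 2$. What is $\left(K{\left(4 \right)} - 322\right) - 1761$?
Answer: $-2084$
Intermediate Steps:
$K{\left(Q \right)} = 3 - Q$ ($K{\left(Q \right)} = \left(\left(\left(-1 - 2\right) + 1\right) + 2\right) - \left(-3 + Q\right) = \left(\left(-3 + 1\right) + 2\right) - \left(-3 + Q\right) = \left(-2 + 2\right) - \left(-3 + Q\right) = 0 - \left(-3 + Q\right) = 3 - Q$)
$\left(K{\left(4 \right)} - 322\right) - 1761 = \left(\left(3 - 4\right) - 322\right) - 1761 = \left(-1 - 322\right) - 1761 = -323 - 1761 = -2084$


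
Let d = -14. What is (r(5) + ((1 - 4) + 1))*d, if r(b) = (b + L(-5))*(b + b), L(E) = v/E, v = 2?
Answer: -616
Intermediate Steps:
L(E) = 2/E
r(b) = 2*b*(-2/5 + b) (r(b) = (b + 2/(-5))*(b + b) = (b + 2*(-1/5))*(2*b) = (b - 2/5)*(2*b) = (-2/5 + b)*(2*b) = 2*b*(-2/5 + b))
(r(5) + ((1 - 4) + 1))*d = ((2/5)*5*(-2 + 5*5) + ((1 - 4) + 1))*(-14) = ((2/5)*5*(-2 + 25) + (-3 + 1))*(-14) = ((2/5)*5*23 - 2)*(-14) = (46 - 2)*(-14) = 44*(-14) = -616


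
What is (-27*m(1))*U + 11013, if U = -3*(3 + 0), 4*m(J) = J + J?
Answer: 22269/2 ≈ 11135.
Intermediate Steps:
m(J) = J/2 (m(J) = (J + J)/4 = (2*J)/4 = J/2)
U = -9 (U = -3*3 = -9)
(-27*m(1))*U + 11013 = -27/2*(-9) + 11013 = 243/2 + 11013 = 22269/2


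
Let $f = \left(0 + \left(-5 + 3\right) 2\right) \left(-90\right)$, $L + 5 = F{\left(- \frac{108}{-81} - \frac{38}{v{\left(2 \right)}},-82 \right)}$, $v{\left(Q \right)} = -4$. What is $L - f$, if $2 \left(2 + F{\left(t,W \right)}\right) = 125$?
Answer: $- \frac{609}{2} \approx -304.5$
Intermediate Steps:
$F{\left(t,W \right)} = \frac{121}{2}$ ($F{\left(t,W \right)} = -2 + \frac{1}{2} \cdot 125 = -2 + \frac{125}{2} = \frac{121}{2}$)
$L = \frac{111}{2}$ ($L = -5 + \frac{121}{2} = \frac{111}{2} \approx 55.5$)
$f = 360$ ($f = \left(0 - 4\right) \left(-90\right) = \left(-4\right) \left(-90\right) = 360$)
$L - f = \frac{111}{2} - 360 = - \frac{609}{2}$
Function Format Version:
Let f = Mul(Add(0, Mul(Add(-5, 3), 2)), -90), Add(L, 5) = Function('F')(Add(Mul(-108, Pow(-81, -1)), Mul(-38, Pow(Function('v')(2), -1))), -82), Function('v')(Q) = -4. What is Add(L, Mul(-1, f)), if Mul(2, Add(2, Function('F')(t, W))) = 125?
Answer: Rational(-609, 2) ≈ -304.50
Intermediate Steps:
Function('F')(t, W) = Rational(121, 2) (Function('F')(t, W) = Add(-2, Mul(Rational(1, 2), 125)) = Add(-2, Rational(125, 2)) = Rational(121, 2))
L = Rational(111, 2) (L = Add(-5, Rational(121, 2)) = Rational(111, 2) ≈ 55.500)
f = 360 (f = Mul(Add(0, Mul(-2, 2)), -90) = Mul(Add(0, -4), -90) = Mul(-4, -90) = 360)
Add(L, Mul(-1, f)) = Add(Rational(111, 2), Mul(-1, 360)) = Add(Rational(111, 2), -360) = Rational(-609, 2)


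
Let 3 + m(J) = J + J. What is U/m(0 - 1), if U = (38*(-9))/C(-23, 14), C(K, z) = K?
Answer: -342/115 ≈ -2.9739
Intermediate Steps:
m(J) = -3 + 2*J (m(J) = -3 + (J + J) = -3 + 2*J)
U = 342/23 (U = (38*(-9))/(-23) = -342*(-1/23) = 342/23 ≈ 14.870)
U/m(0 - 1) = 342/(23*(-3 + 2*(0 - 1))) = 342/(23*(-3 + 2*(-1))) = 342/(23*(-3 - 2)) = (342/23)/(-5) = (342/23)*(-⅕) = -342/115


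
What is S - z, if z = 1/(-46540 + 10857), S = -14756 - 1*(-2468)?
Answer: -438472703/35683 ≈ -12288.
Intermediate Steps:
S = -12288 (S = -14756 + 2468 = -12288)
z = -1/35683 (z = 1/(-35683) = -1/35683 ≈ -2.8025e-5)
S - z = -12288 - 1*(-1/35683) = -12288 + 1/35683 = -438472703/35683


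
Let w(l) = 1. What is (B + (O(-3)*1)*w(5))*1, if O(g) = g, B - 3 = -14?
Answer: -14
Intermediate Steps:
B = -11 (B = 3 - 14 = -11)
(B + (O(-3)*1)*w(5))*1 = (-11 - 3*1*1)*1 = (-11 - 3*1)*1 = (-11 - 3)*1 = -14*1 = -14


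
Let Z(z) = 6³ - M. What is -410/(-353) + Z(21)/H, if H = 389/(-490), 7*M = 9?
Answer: -36979640/137317 ≈ -269.30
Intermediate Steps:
M = 9/7 (M = (⅐)*9 = 9/7 ≈ 1.2857)
H = -389/490 (H = 389*(-1/490) = -389/490 ≈ -0.79388)
Z(z) = 1503/7 (Z(z) = 6³ - 1*9/7 = 216 - 9/7 = 1503/7)
-410/(-353) + Z(21)/H = -410/(-353) + 1503/(7*(-389/490)) = -410*(-1/353) + (1503/7)*(-490/389) = 410/353 - 105210/389 = -36979640/137317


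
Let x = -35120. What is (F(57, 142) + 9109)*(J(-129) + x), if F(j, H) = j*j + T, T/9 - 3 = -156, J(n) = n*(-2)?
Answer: -382819622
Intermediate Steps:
J(n) = -2*n
T = -1377 (T = 27 + 9*(-156) = 27 - 1404 = -1377)
F(j, H) = -1377 + j² (F(j, H) = j*j - 1377 = j² - 1377 = -1377 + j²)
(F(57, 142) + 9109)*(J(-129) + x) = ((-1377 + 57²) + 9109)*(-2*(-129) - 35120) = ((-1377 + 3249) + 9109)*(258 - 35120) = (1872 + 9109)*(-34862) = 10981*(-34862) = -382819622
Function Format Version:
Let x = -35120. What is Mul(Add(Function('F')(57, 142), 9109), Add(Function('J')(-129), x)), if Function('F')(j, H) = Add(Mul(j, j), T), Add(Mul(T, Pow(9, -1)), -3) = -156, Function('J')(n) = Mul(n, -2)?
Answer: -382819622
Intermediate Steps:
Function('J')(n) = Mul(-2, n)
T = -1377 (T = Add(27, Mul(9, -156)) = Add(27, -1404) = -1377)
Function('F')(j, H) = Add(-1377, Pow(j, 2)) (Function('F')(j, H) = Add(Mul(j, j), -1377) = Add(Pow(j, 2), -1377) = Add(-1377, Pow(j, 2)))
Mul(Add(Function('F')(57, 142), 9109), Add(Function('J')(-129), x)) = Mul(Add(Add(-1377, Pow(57, 2)), 9109), Add(Mul(-2, -129), -35120)) = Mul(Add(Add(-1377, 3249), 9109), Add(258, -35120)) = Mul(Add(1872, 9109), -34862) = Mul(10981, -34862) = -382819622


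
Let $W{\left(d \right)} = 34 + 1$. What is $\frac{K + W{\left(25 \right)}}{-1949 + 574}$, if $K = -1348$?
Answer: $\frac{1313}{1375} \approx 0.95491$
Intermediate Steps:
$W{\left(d \right)} = 35$
$\frac{K + W{\left(25 \right)}}{-1949 + 574} = \frac{-1348 + 35}{-1949 + 574} = - \frac{1313}{-1375} = \left(-1313\right) \left(- \frac{1}{1375}\right) = \frac{1313}{1375}$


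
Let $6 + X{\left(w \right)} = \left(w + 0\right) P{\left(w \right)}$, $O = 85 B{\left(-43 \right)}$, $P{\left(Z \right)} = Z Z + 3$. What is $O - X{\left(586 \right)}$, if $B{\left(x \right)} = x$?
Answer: $-201235463$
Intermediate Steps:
$P{\left(Z \right)} = 3 + Z^{2}$ ($P{\left(Z \right)} = Z^{2} + 3 = 3 + Z^{2}$)
$O = -3655$ ($O = 85 \left(-43\right) = -3655$)
$X{\left(w \right)} = -6 + w \left(3 + w^{2}\right)$ ($X{\left(w \right)} = -6 + \left(w + 0\right) \left(3 + w^{2}\right) = -6 + w \left(3 + w^{2}\right)$)
$O - X{\left(586 \right)} = -3655 - \left(-6 + 586 \left(3 + 586^{2}\right)\right) = -3655 - \left(-6 + 586 \left(3 + 343396\right)\right) = -3655 - \left(-6 + 586 \cdot 343399\right) = -3655 - \left(-6 + 201231814\right) = -3655 - 201231808 = -201235463$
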